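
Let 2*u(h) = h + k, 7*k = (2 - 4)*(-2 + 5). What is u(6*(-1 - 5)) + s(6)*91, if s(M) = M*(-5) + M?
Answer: -15417/7 ≈ -2202.4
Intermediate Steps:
k = -6/7 (k = ((2 - 4)*(-2 + 5))/7 = (-2*3)/7 = (1/7)*(-6) = -6/7 ≈ -0.85714)
s(M) = -4*M (s(M) = -5*M + M = -4*M)
u(h) = -3/7 + h/2 (u(h) = (h - 6/7)/2 = (-6/7 + h)/2 = -3/7 + h/2)
u(6*(-1 - 5)) + s(6)*91 = (-3/7 + (6*(-1 - 5))/2) - 4*6*91 = (-3/7 + (6*(-6))/2) - 24*91 = (-3/7 + (1/2)*(-36)) - 2184 = (-3/7 - 18) - 2184 = -129/7 - 2184 = -15417/7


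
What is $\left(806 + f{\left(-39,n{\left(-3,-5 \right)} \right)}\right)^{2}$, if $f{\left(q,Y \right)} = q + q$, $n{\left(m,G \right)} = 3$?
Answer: $529984$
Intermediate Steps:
$f{\left(q,Y \right)} = 2 q$
$\left(806 + f{\left(-39,n{\left(-3,-5 \right)} \right)}\right)^{2} = \left(806 + 2 \left(-39\right)\right)^{2} = \left(806 - 78\right)^{2} = 728^{2} = 529984$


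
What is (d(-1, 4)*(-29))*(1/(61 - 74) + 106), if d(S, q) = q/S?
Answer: 159732/13 ≈ 12287.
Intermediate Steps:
(d(-1, 4)*(-29))*(1/(61 - 74) + 106) = ((4/(-1))*(-29))*(1/(61 - 74) + 106) = ((4*(-1))*(-29))*(1/(-13) + 106) = (-4*(-29))*(-1/13 + 106) = 116*(1377/13) = 159732/13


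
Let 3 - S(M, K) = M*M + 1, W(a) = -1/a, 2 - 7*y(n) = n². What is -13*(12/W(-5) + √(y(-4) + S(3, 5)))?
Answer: -780 - 39*I ≈ -780.0 - 39.0*I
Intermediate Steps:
y(n) = 2/7 - n²/7
S(M, K) = 2 - M² (S(M, K) = 3 - (M*M + 1) = 3 - (M² + 1) = 3 - (1 + M²) = 3 + (-1 - M²) = 2 - M²)
-13*(12/W(-5) + √(y(-4) + S(3, 5))) = -13*(12/((-1/(-5))) + √((2/7 - ⅐*(-4)²) + (2 - 1*3²))) = -13*(12/((-1*(-⅕))) + √((2/7 - ⅐*16) + (2 - 1*9))) = -13*(12/(⅕) + √((2/7 - 16/7) + (2 - 9))) = -13*(12*5 + √(-2 - 7)) = -13*(60 + √(-9)) = -13*(60 + 3*I) = -780 - 39*I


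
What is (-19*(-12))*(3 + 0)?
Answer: 684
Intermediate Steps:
(-19*(-12))*(3 + 0) = 228*3 = 684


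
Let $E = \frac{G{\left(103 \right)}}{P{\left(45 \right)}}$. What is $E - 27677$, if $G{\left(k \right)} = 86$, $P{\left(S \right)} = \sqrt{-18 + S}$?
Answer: $-27677 + \frac{86 \sqrt{3}}{9} \approx -27660.0$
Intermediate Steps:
$E = \frac{86 \sqrt{3}}{9}$ ($E = \frac{86}{\sqrt{-18 + 45}} = \frac{86}{\sqrt{27}} = \frac{86}{3 \sqrt{3}} = 86 \frac{\sqrt{3}}{9} = \frac{86 \sqrt{3}}{9} \approx 16.551$)
$E - 27677 = \frac{86 \sqrt{3}}{9} - 27677 = -27677 + \frac{86 \sqrt{3}}{9}$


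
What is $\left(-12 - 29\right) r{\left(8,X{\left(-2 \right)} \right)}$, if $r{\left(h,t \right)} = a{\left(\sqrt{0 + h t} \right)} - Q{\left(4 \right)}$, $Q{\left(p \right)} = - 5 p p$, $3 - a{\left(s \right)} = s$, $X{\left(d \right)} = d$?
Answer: $-3403 + 164 i \approx -3403.0 + 164.0 i$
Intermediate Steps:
$a{\left(s \right)} = 3 - s$
$Q{\left(p \right)} = - 5 p^{2}$
$r{\left(h,t \right)} = 83 - \sqrt{h t}$ ($r{\left(h,t \right)} = \left(3 - \sqrt{0 + h t}\right) - - 5 \cdot 4^{2} = \left(3 - \sqrt{h t}\right) - \left(-5\right) 16 = \left(3 - \sqrt{h t}\right) - -80 = \left(3 - \sqrt{h t}\right) + 80 = 83 - \sqrt{h t}$)
$\left(-12 - 29\right) r{\left(8,X{\left(-2 \right)} \right)} = \left(-12 - 29\right) \left(83 - \sqrt{8 \left(-2\right)}\right) = - 41 \left(83 - \sqrt{-16}\right) = - 41 \left(83 - 4 i\right) = -3403 + 164 i$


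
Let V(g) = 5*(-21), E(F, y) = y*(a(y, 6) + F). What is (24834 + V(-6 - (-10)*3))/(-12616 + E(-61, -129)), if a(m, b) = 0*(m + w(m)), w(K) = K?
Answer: -24729/4747 ≈ -5.2094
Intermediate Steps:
a(m, b) = 0 (a(m, b) = 0*(m + m) = 0*(2*m) = 0)
E(F, y) = F*y (E(F, y) = y*(0 + F) = y*F = F*y)
V(g) = -105
(24834 + V(-6 - (-10)*3))/(-12616 + E(-61, -129)) = (24834 - 105)/(-12616 - 61*(-129)) = 24729/(-12616 + 7869) = 24729/(-4747) = 24729*(-1/4747) = -24729/4747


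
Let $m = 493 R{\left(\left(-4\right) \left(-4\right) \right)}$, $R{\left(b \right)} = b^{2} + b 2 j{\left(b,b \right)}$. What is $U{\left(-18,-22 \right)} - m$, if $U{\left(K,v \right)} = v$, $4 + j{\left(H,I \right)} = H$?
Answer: $-315542$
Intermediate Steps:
$j{\left(H,I \right)} = -4 + H$
$R{\left(b \right)} = b^{2} + 2 b \left(-4 + b\right)$ ($R{\left(b \right)} = b^{2} + b 2 \left(-4 + b\right) = b^{2} + 2 b \left(-4 + b\right)$)
$m = 315520$ ($m = 493 \left(-4\right) \left(-4\right) \left(-8 + 3 \left(\left(-4\right) \left(-4\right)\right)\right) = 493 \cdot 16 \left(-8 + 3 \cdot 16\right) = 493 \cdot 16 \left(-8 + 48\right) = 493 \cdot 16 \cdot 40 = 493 \cdot 640 = 315520$)
$U{\left(-18,-22 \right)} - m = -22 - 315520 = -315542$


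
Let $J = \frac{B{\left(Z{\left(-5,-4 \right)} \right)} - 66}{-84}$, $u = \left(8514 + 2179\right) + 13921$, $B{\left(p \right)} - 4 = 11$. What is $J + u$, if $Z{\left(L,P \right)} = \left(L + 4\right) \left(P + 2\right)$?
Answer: $\frac{689209}{28} \approx 24615.0$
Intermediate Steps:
$Z{\left(L,P \right)} = \left(2 + P\right) \left(4 + L\right)$ ($Z{\left(L,P \right)} = \left(4 + L\right) \left(2 + P\right) = \left(2 + P\right) \left(4 + L\right)$)
$B{\left(p \right)} = 15$ ($B{\left(p \right)} = 4 + 11 = 15$)
$u = 24614$ ($u = 10693 + 13921 = 24614$)
$J = \frac{17}{28}$ ($J = \frac{15 - 66}{-84} = \left(- \frac{1}{84}\right) \left(-51\right) = \frac{17}{28} \approx 0.60714$)
$J + u = \frac{17}{28} + 24614 = \frac{689209}{28}$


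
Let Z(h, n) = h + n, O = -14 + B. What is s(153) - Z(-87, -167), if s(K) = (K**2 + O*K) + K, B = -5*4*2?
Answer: 15554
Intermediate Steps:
B = -40 (B = -20*2 = -40)
O = -54 (O = -14 - 40 = -54)
s(K) = K**2 - 53*K (s(K) = (K**2 - 54*K) + K = K**2 - 53*K)
s(153) - Z(-87, -167) = 153*(-53 + 153) - (-87 - 167) = 153*100 - 1*(-254) = 15300 + 254 = 15554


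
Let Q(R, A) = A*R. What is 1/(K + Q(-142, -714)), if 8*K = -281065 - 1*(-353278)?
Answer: 8/883317 ≈ 9.0568e-6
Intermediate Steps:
K = 72213/8 (K = (-281065 - 1*(-353278))/8 = (-281065 + 353278)/8 = (1/8)*72213 = 72213/8 ≈ 9026.6)
1/(K + Q(-142, -714)) = 1/(72213/8 - 714*(-142)) = 1/(72213/8 + 101388) = 1/(883317/8) = 8/883317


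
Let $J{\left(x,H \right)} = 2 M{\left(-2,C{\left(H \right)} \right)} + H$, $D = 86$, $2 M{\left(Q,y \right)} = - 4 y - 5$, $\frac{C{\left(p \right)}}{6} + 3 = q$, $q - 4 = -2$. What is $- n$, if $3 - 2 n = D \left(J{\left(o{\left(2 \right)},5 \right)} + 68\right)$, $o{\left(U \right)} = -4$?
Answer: $\frac{7909}{2} \approx 3954.5$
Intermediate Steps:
$q = 2$ ($q = 4 - 2 = 2$)
$C{\left(p \right)} = -6$ ($C{\left(p \right)} = -18 + 6 \cdot 2 = -18 + 12 = -6$)
$M{\left(Q,y \right)} = - \frac{5}{2} - 2 y$ ($M{\left(Q,y \right)} = \frac{- 4 y - 5}{2} = \frac{-5 - 4 y}{2} = - \frac{5}{2} - 2 y$)
$J{\left(x,H \right)} = 19 + H$ ($J{\left(x,H \right)} = 2 \left(- \frac{5}{2} - -12\right) + H = 2 \left(- \frac{5}{2} + 12\right) + H = 2 \cdot \frac{19}{2} + H = 19 + H$)
$n = - \frac{7909}{2}$ ($n = \frac{3}{2} - \frac{86 \left(\left(19 + 5\right) + 68\right)}{2} = \frac{3}{2} - \frac{86 \left(24 + 68\right)}{2} = \frac{3}{2} - \frac{86 \cdot 92}{2} = \frac{3}{2} - 3956 = - \frac{7909}{2} \approx -3954.5$)
$- n = \left(-1\right) \left(- \frac{7909}{2}\right) = \frac{7909}{2}$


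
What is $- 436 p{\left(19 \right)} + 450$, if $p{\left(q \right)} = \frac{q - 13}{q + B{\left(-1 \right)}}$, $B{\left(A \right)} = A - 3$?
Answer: $\frac{1378}{5} \approx 275.6$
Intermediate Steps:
$B{\left(A \right)} = -3 + A$
$p{\left(q \right)} = \frac{-13 + q}{-4 + q}$ ($p{\left(q \right)} = \frac{q - 13}{q - 4} = \frac{-13 + q}{q - 4} = \frac{-13 + q}{-4 + q}$)
$- 436 p{\left(19 \right)} + 450 = - 436 \frac{-13 + 19}{-4 + 19} + 450 = - 436 \cdot \frac{1}{15} \cdot 6 + 450 = \left(-436\right) \frac{2}{5} + 450 = - \frac{872}{5} + 450 = \frac{1378}{5}$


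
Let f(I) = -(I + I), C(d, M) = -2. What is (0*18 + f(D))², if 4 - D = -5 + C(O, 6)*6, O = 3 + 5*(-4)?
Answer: 1764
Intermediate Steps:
O = -17 (O = 3 - 20 = -17)
D = 21 (D = 4 - (-5 - 2*6) = 4 - (-5 - 12) = 4 - 1*(-17) = 4 + 17 = 21)
f(I) = -2*I
(0*18 + f(D))² = (0*18 - 2*21)² = (0 - 42)² = (-42)² = 1764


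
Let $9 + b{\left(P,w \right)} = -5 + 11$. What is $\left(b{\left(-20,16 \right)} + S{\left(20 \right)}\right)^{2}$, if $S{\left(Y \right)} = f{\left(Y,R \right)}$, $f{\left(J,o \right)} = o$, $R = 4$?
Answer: $1$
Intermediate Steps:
$S{\left(Y \right)} = 4$
$b{\left(P,w \right)} = -3$ ($b{\left(P,w \right)} = -9 + \left(-5 + 11\right) = -9 + 6 = -3$)
$\left(b{\left(-20,16 \right)} + S{\left(20 \right)}\right)^{2} = \left(-3 + 4\right)^{2} = 1^{2} = 1$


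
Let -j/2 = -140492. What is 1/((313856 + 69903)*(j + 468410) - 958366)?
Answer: 1/287585733680 ≈ 3.4772e-12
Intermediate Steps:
j = 280984 (j = -2*(-140492) = 280984)
1/((313856 + 69903)*(j + 468410) - 958366) = 1/((313856 + 69903)*(280984 + 468410) - 958366) = 1/(383759*749394 - 958366) = 1/(287586692046 - 958366) = 1/287585733680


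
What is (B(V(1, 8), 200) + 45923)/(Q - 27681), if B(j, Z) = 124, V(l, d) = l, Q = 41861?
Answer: 46047/14180 ≈ 3.2473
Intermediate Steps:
(B(V(1, 8), 200) + 45923)/(Q - 27681) = (124 + 45923)/(41861 - 27681) = 46047/14180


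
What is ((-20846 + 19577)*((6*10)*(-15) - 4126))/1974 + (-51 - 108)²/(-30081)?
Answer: 32388810/10027 ≈ 3230.2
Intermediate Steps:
((-20846 + 19577)*((6*10)*(-15) - 4126))/1974 + (-51 - 108)²/(-30081) = -1269*(60*(-15) - 4126)*(1/1974) + (-159)²*(-1/30081) = -1269*(-900 - 4126)*(1/1974) + 25281*(-1/30081) = -1269*(-5026)*(1/1974) - 8427/10027 = 6377994*(1/1974) - 8427/10027 = 3231 - 8427/10027 = 32388810/10027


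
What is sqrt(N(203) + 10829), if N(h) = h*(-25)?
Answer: sqrt(5754) ≈ 75.855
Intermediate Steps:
N(h) = -25*h
sqrt(N(203) + 10829) = sqrt(-25*203 + 10829) = sqrt(-5075 + 10829) = sqrt(5754)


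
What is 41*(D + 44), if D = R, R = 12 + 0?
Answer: 2296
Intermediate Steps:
R = 12
D = 12
41*(D + 44) = 41*(12 + 44) = 41*56 = 2296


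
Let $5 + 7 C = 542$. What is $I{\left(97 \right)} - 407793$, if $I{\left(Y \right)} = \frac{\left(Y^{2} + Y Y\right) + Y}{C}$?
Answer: $- \frac{72950812}{179} \approx -4.0755 \cdot 10^{5}$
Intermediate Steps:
$C = \frac{537}{7}$ ($C = - \frac{5}{7} + \frac{1}{7} \cdot 542 = - \frac{5}{7} + \frac{542}{7} = \frac{537}{7} \approx 76.714$)
$I{\left(Y \right)} = \frac{7 Y}{537} + \frac{14 Y^{2}}{537}$ ($I{\left(Y \right)} = \frac{\left(Y^{2} + Y Y\right) + Y}{\frac{537}{7}} = \left(\left(Y^{2} + Y^{2}\right) + Y\right) \frac{7}{537} = \left(2 Y^{2} + Y\right) \frac{7}{537} = \left(Y + 2 Y^{2}\right) \frac{7}{537} = \frac{7 Y}{537} + \frac{14 Y^{2}}{537}$)
$I{\left(97 \right)} - 407793 = \frac{7}{537} \cdot 97 \left(1 + 2 \cdot 97\right) - 407793 = \frac{7}{537} \cdot 97 \left(1 + 194\right) - 407793 = \frac{7}{537} \cdot 97 \cdot 195 - 407793 = \frac{44135}{179} - 407793 = - \frac{72950812}{179}$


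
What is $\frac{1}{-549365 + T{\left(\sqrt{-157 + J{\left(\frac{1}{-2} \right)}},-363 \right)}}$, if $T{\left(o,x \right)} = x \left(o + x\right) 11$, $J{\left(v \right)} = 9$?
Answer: $\frac{i}{2 \left(3993 \sqrt{37} + 450047 i\right)} \approx 1.1078 \cdot 10^{-6} + 5.9785 \cdot 10^{-8} i$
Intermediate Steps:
$T{\left(o,x \right)} = 11 x \left(o + x\right)$
$\frac{1}{-549365 + T{\left(\sqrt{-157 + J{\left(\frac{1}{-2} \right)}},-363 \right)}} = \frac{1}{-549365 + 11 \left(-363\right) \left(\sqrt{-157 + 9} - 363\right)} = \frac{1}{-549365 + 11 \left(-363\right) \left(\sqrt{-148} - 363\right)} = \frac{1}{-549365 + 11 \left(-363\right) \left(2 i \sqrt{37} - 363\right)} = \frac{1}{-549365 + 11 \left(-363\right) \left(-363 + 2 i \sqrt{37}\right)} = \frac{1}{-549365 + \left(1449459 - 7986 i \sqrt{37}\right)} = \frac{1}{900094 - 7986 i \sqrt{37}}$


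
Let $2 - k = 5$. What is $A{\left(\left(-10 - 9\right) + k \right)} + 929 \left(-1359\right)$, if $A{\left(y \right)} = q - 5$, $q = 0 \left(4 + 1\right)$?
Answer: $-1262516$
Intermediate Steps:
$k = -3$ ($k = 2 - 5 = -3$)
$q = 0$ ($q = 0 \cdot 5 = 0$)
$A{\left(y \right)} = -5$ ($A{\left(y \right)} = 0 - 5 = -5$)
$A{\left(\left(-10 - 9\right) + k \right)} + 929 \left(-1359\right) = -5 + 929 \left(-1359\right) = -5 - 1262511 = -1262516$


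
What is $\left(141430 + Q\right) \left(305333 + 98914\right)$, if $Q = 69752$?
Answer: $85369689954$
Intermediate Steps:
$\left(141430 + Q\right) \left(305333 + 98914\right) = \left(141430 + 69752\right) \left(305333 + 98914\right) = 211182 \cdot 404247 = 85369689954$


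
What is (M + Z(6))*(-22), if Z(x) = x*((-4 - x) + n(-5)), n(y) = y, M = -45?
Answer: 2970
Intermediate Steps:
Z(x) = x*(-9 - x) (Z(x) = x*((-4 - x) - 5) = x*(-9 - x))
(M + Z(6))*(-22) = (-45 - 1*6*(9 + 6))*(-22) = (-45 - 1*6*15)*(-22) = (-45 - 90)*(-22) = -135*(-22) = 2970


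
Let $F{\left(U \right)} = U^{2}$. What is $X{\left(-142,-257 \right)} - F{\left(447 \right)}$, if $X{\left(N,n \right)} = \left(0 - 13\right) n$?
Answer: $-196468$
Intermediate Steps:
$X{\left(N,n \right)} = - 13 n$
$X{\left(-142,-257 \right)} - F{\left(447 \right)} = \left(-13\right) \left(-257\right) - 447^{2} = 3341 - 199809 = -196468$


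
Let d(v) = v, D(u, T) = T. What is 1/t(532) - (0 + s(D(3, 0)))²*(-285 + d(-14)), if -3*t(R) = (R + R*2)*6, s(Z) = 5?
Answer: 23860199/3192 ≈ 7475.0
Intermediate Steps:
t(R) = -6*R (t(R) = -(R + R*2)*6/3 = -(R + 2*R)*6/3 = -3*R*6/3 = -6*R)
1/t(532) - (0 + s(D(3, 0)))²*(-285 + d(-14)) = 1/(-6*532) - (0 + 5)²*(-285 - 14) = 1/(-3192) - 5²*(-299) = -1/3192 - 25*(-299) = -1/3192 - 1*(-7475) = -1/3192 + 7475 = 23860199/3192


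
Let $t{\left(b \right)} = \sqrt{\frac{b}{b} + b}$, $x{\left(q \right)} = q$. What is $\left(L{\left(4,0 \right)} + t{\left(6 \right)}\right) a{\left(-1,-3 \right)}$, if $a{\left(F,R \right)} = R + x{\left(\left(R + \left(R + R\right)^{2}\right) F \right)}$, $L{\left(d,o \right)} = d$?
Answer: $-144 - 36 \sqrt{7} \approx -239.25$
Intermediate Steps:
$t{\left(b \right)} = \sqrt{1 + b}$
$a{\left(F,R \right)} = R + F \left(R + 4 R^{2}\right)$ ($a{\left(F,R \right)} = R + \left(R + \left(R + R\right)^{2}\right) F = R + \left(R + \left(2 R\right)^{2}\right) F = R + \left(R + 4 R^{2}\right) F = R + F \left(R + 4 R^{2}\right)$)
$\left(L{\left(4,0 \right)} + t{\left(6 \right)}\right) a{\left(-1,-3 \right)} = \left(4 + \sqrt{1 + 6}\right) \left(- 3 \left(1 - \left(1 + 4 \left(-3\right)\right)\right)\right) = \left(4 + \sqrt{7}\right) \left(- 3 \left(1 - \left(1 - 12\right)\right)\right) = \left(4 + \sqrt{7}\right) \left(- 3 \left(1 - -11\right)\right) = \left(4 + \sqrt{7}\right) \left(- 3 \left(1 + 11\right)\right) = \left(4 + \sqrt{7}\right) \left(\left(-3\right) 12\right) = \left(4 + \sqrt{7}\right) \left(-36\right) = -144 - 36 \sqrt{7}$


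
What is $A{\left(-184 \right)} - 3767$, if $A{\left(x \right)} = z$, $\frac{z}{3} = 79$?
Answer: $-3530$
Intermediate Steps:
$z = 237$ ($z = 3 \cdot 79 = 237$)
$A{\left(x \right)} = 237$
$A{\left(-184 \right)} - 3767 = 237 - 3767 = -3530$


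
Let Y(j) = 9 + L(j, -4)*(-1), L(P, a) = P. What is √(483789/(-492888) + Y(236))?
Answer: I*√1538486432670/82148 ≈ 15.099*I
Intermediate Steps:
Y(j) = 9 - j (Y(j) = 9 + j*(-1) = 9 - j)
√(483789/(-492888) + Y(236)) = √(483789/(-492888) + (9 - 1*236)) = √(483789*(-1/492888) + (9 - 236)) = √(-161263/164296 - 227) = √(-37456455/164296) = I*√1538486432670/82148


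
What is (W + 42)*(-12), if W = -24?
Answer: -216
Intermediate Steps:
(W + 42)*(-12) = (-24 + 42)*(-12) = 18*(-12) = -216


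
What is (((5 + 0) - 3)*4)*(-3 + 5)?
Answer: 16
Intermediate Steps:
(((5 + 0) - 3)*4)*(-3 + 5) = ((5 - 3)*4)*2 = (2*4)*2 = 8*2 = 16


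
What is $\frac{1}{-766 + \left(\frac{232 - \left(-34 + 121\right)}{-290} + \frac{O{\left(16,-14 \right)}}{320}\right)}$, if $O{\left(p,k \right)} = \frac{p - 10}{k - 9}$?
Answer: $- \frac{3680}{2820723} \approx -0.0013046$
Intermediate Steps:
$O{\left(p,k \right)} = \frac{-10 + p}{-9 + k}$
$\frac{1}{-766 + \left(\frac{232 - \left(-34 + 121\right)}{-290} + \frac{O{\left(16,-14 \right)}}{320}\right)} = \frac{1}{-766 + \left(\frac{232 - \left(-34 + 121\right)}{-290} + \frac{\frac{1}{-9 - 14} \left(-10 + 16\right)}{320}\right)} = \frac{1}{-766 + \left(\left(232 - 87\right) \left(- \frac{1}{290}\right) + \frac{1}{-23} \cdot 6 \cdot \frac{1}{320}\right)} = \frac{1}{-766 + \left(\left(232 - 87\right) \left(- \frac{1}{290}\right) + \left(- \frac{1}{23}\right) 6 \cdot \frac{1}{320}\right)} = \frac{1}{-766 + \left(145 \left(- \frac{1}{290}\right) - \frac{3}{3680}\right)} = \frac{1}{-766 - \frac{1843}{3680}} = \frac{1}{- \frac{2820723}{3680}} = - \frac{3680}{2820723}$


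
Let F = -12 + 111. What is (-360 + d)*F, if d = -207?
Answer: -56133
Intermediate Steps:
F = 99
(-360 + d)*F = (-360 - 207)*99 = -567*99 = -56133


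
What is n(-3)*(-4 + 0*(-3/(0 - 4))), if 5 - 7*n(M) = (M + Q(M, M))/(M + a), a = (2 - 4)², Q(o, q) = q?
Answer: -44/7 ≈ -6.2857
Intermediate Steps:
a = 4 (a = (-2)² = 4)
n(M) = 5/7 - 2*M/(7*(4 + M)) (n(M) = 5/7 - (M + M)/(7*(M + 4)) = 5/7 - 2*M/(7*(4 + M)))
n(-3)*(-4 + 0*(-3/(0 - 4))) = ((20 + 3*(-3))/(7*(4 - 3)))*(-4 + 0*(-3/(0 - 4))) = ((⅐)*(20 - 9)/1)*(-4 + 0*(-3/(-4))) = ((⅐)*1*11)*(-4 + 0*(-3*(-¼))) = 11*(-4 + 0*(¾))/7 = 11*(-4 + 0)/7 = (11/7)*(-4) = -44/7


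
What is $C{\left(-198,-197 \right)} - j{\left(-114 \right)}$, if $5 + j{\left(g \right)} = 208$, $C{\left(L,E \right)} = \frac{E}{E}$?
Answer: $-202$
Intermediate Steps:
$C{\left(L,E \right)} = 1$
$j{\left(g \right)} = 203$ ($j{\left(g \right)} = -5 + 208 = 203$)
$C{\left(-198,-197 \right)} - j{\left(-114 \right)} = 1 - 203 = -202$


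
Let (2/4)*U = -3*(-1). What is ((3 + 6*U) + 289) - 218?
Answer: 110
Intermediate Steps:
U = 6 (U = 2*(-3*(-1)) = 2*3 = 6)
((3 + 6*U) + 289) - 218 = ((3 + 6*6) + 289) - 218 = ((3 + 36) + 289) - 218 = (39 + 289) - 218 = 328 - 218 = 110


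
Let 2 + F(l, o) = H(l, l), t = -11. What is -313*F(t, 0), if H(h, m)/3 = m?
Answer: 10955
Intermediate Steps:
H(h, m) = 3*m
F(l, o) = -2 + 3*l
-313*F(t, 0) = -313*(-2 + 3*(-11)) = -313*(-2 - 33) = -313*(-35) = 10955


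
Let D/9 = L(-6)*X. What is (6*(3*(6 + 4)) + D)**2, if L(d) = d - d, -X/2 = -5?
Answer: 32400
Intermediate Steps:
X = 10 (X = -2*(-5) = 10)
L(d) = 0
D = 0 (D = 9*(0*10) = 9*0 = 0)
(6*(3*(6 + 4)) + D)**2 = (6*(3*(6 + 4)) + 0)**2 = (6*(3*10) + 0)**2 = (6*30 + 0)**2 = (180 + 0)**2 = 180**2 = 32400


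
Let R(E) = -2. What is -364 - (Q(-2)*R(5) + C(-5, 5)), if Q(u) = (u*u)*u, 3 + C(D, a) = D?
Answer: -372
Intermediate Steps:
C(D, a) = -3 + D
Q(u) = u³ (Q(u) = u²*u = u³)
-364 - (Q(-2)*R(5) + C(-5, 5)) = -364 - ((-2)³*(-2) + (-3 - 5)) = -364 - (-8*(-2) - 8) = -364 - (16 - 8) = -364 - 1*8 = -364 - 8 = -372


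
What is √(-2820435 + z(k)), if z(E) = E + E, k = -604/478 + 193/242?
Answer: I*√19493840626558/2629 ≈ 1679.4*I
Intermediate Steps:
k = -26957/57838 (k = -604*1/478 + 193*(1/242) = -302/239 + 193/242 = -26957/57838 ≈ -0.46608)
z(E) = 2*E
√(-2820435 + z(k)) = √(-2820435 + 2*(-26957/57838)) = √(-2820435 - 26957/28919) = √(-81564186722/28919) = I*√19493840626558/2629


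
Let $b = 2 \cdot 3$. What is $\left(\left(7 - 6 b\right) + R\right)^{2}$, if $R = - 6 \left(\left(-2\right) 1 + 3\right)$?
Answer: $1225$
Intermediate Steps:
$R = -6$ ($R = - 6 \left(-2 + 3\right) = \left(-6\right) 1 = -6$)
$b = 6$
$\left(\left(7 - 6 b\right) + R\right)^{2} = \left(\left(7 - 36\right) - 6\right)^{2} = \left(-29 - 6\right)^{2} = \left(-35\right)^{2} = 1225$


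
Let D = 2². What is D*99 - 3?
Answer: 393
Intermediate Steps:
D = 4
D*99 - 3 = 4*99 - 3 = 396 - 3 = 393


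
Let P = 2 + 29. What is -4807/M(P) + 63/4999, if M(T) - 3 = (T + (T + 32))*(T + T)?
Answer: -23662840/29149169 ≈ -0.81178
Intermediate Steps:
P = 31
M(T) = 3 + 2*T*(32 + 2*T) (M(T) = 3 + (T + (T + 32))*(T + T) = 3 + (T + (32 + T))*(2*T) = 3 + (32 + 2*T)*(2*T) = 3 + 2*T*(32 + 2*T))
-4807/M(P) + 63/4999 = -4807/(3 + 4*31² + 64*31) + 63/4999 = -4807/(3 + 4*961 + 1984) + 63*(1/4999) = -4807/(3 + 3844 + 1984) + 63/4999 = -4807/5831 + 63/4999 = -23662840/29149169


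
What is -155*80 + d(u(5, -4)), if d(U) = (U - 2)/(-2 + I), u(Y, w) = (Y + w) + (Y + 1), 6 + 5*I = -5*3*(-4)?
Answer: -545575/44 ≈ -12399.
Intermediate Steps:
I = 54/5 (I = -6/5 + (-5*3*(-4))/5 = -6/5 + (-15*(-4))/5 = -6/5 + (1/5)*60 = -6/5 + 12 = 54/5 ≈ 10.800)
u(Y, w) = 1 + w + 2*Y (u(Y, w) = (Y + w) + (1 + Y) = 1 + w + 2*Y)
d(U) = -5/22 + 5*U/44 (d(U) = (U - 2)/(-2 + 54/5) = (-2 + U)/(44/5) = (-2 + U)*(5/44) = -5/22 + 5*U/44)
-155*80 + d(u(5, -4)) = -155*80 + (-5/22 + 5*(1 - 4 + 2*5)/44) = -12400 + (-5/22 + 5*(1 - 4 + 10)/44) = -12400 + (-5/22 + (5/44)*7) = -12400 + (-5/22 + 35/44) = -12400 + 25/44 = -545575/44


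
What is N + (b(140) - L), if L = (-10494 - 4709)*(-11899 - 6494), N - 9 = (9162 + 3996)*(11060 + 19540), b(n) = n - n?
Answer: 123006030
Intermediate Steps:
b(n) = 0
N = 402634809 (N = 9 + (9162 + 3996)*(11060 + 19540) = 9 + 13158*30600 = 9 + 402634800 = 402634809)
L = 279628779 (L = -15203*(-18393) = 279628779)
N + (b(140) - L) = 402634809 + (0 - 1*279628779) = 402634809 + (0 - 279628779) = 402634809 - 279628779 = 123006030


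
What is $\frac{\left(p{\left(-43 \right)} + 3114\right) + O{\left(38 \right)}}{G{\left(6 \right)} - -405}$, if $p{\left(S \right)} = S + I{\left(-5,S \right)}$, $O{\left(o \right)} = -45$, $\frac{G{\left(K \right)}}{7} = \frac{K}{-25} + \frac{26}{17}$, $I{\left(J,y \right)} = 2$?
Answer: $\frac{1286900}{175961} \approx 7.3136$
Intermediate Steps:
$G{\left(K \right)} = \frac{182}{17} - \frac{7 K}{25}$ ($G{\left(K \right)} = 7 \left(\frac{K}{-25} + \frac{26}{17}\right) = 7 \left(K \left(- \frac{1}{25}\right) + 26 \cdot \frac{1}{17}\right) = 7 \left(- \frac{K}{25} + \frac{26}{17}\right) = 7 \left(\frac{26}{17} - \frac{K}{25}\right) = \frac{182}{17} - \frac{7 K}{25}$)
$p{\left(S \right)} = 2 + S$ ($p{\left(S \right)} = S + 2 = 2 + S$)
$\frac{\left(p{\left(-43 \right)} + 3114\right) + O{\left(38 \right)}}{G{\left(6 \right)} - -405} = \frac{\left(\left(2 - 43\right) + 3114\right) - 45}{\left(\frac{182}{17} - \frac{42}{25}\right) - -405} = \frac{\left(-41 + 3114\right) - 45}{\left(\frac{182}{17} - \frac{42}{25}\right) + 405} = \frac{3073 - 45}{\frac{3836}{425} + 405} = \frac{3028}{\frac{175961}{425}} = 3028 \cdot \frac{425}{175961} = \frac{1286900}{175961}$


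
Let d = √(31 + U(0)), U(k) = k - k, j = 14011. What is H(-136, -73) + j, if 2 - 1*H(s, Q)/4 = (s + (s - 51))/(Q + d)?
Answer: 37089173/2649 - 646*√31/2649 ≈ 14000.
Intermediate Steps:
U(k) = 0
d = √31 (d = √(31 + 0) = √31 ≈ 5.5678)
H(s, Q) = 8 - 4*(-51 + 2*s)/(Q + √31) (H(s, Q) = 8 - 4*(s + (s - 51))/(Q + √31) = 8 - 4*(s + (-51 + s))/(Q + √31) = 8 - 4*(-51 + 2*s)/(Q + √31))
H(-136, -73) + j = 4*(51 - 2*(-136) + 2*(-73) + 2*√31)/(-73 + √31) + 14011 = 4*(51 + 272 - 146 + 2*√31)/(-73 + √31) + 14011 = 4*(177 + 2*√31)/(-73 + √31) + 14011 = 14011 + 4*(177 + 2*√31)/(-73 + √31)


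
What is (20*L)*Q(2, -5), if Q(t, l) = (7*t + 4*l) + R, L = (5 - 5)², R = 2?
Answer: 0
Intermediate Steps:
L = 0 (L = 0² = 0)
Q(t, l) = 2 + 4*l + 7*t (Q(t, l) = (7*t + 4*l) + 2 = (4*l + 7*t) + 2 = 2 + 4*l + 7*t)
(20*L)*Q(2, -5) = (20*0)*(2 + 4*(-5) + 7*2) = 0*(2 - 20 + 14) = 0*(-4) = 0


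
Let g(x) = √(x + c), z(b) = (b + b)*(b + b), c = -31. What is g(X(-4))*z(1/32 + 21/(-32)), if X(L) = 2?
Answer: 25*I*√29/16 ≈ 8.4143*I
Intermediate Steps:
z(b) = 4*b² (z(b) = (2*b)*(2*b) = 4*b²)
g(x) = √(-31 + x) (g(x) = √(x - 31) = √(-31 + x))
g(X(-4))*z(1/32 + 21/(-32)) = √(-31 + 2)*(4*(1/32 + 21/(-32))²) = √(-29)*(4*(1*(1/32) + 21*(-1/32))²) = (I*√29)*(4*(1/32 - 21/32)²) = (I*√29)*(4*(-5/8)²) = (I*√29)*(4*(25/64)) = (I*√29)*(25/16) = 25*I*√29/16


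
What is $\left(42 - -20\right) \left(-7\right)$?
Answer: $-434$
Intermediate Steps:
$\left(42 - -20\right) \left(-7\right) = \left(42 + 20\right) \left(-7\right) = 62 \left(-7\right) = -434$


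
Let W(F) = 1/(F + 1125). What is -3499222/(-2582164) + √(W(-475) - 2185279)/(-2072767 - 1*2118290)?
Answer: 1749611/1291082 - I*√36931215074/544837410 ≈ 1.3552 - 0.00035272*I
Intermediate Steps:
W(F) = 1/(1125 + F)
-3499222/(-2582164) + √(W(-475) - 2185279)/(-2072767 - 1*2118290) = -3499222/(-2582164) + √(1/(1125 - 475) - 2185279)/(-2072767 - 1*2118290) = -3499222*(-1/2582164) + √(1/650 - 2185279)/(-2072767 - 2118290) = 1749611/1291082 + √(1/650 - 2185279)/(-4191057) = 1749611/1291082 + √(-1420431349/650)*(-1/4191057) = 1749611/1291082 + (I*√36931215074/130)*(-1/4191057) = 1749611/1291082 - I*√36931215074/544837410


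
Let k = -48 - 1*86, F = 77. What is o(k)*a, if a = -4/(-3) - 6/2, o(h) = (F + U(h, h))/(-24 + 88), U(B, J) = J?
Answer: 95/64 ≈ 1.4844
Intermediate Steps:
k = -134 (k = -48 - 86 = -134)
o(h) = 77/64 + h/64 (o(h) = (77 + h)/(-24 + 88) = (77 + h)/64 = (77 + h)*(1/64) = 77/64 + h/64)
a = -5/3 (a = -4*(-⅓) - 6*½ = 4/3 - 3 = -5/3 ≈ -1.6667)
o(k)*a = (77/64 + (1/64)*(-134))*(-5/3) = (77/64 - 67/32)*(-5/3) = -57/64*(-5/3) = 95/64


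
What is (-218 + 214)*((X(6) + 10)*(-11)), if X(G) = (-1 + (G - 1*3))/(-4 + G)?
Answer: 484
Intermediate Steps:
X(G) = 1 (X(G) = (-1 + (G - 3))/(-4 + G) = (-1 + (-3 + G))/(-4 + G) = (-4 + G)/(-4 + G) = 1)
(-218 + 214)*((X(6) + 10)*(-11)) = (-218 + 214)*((1 + 10)*(-11)) = -44*(-11) = -4*(-121) = 484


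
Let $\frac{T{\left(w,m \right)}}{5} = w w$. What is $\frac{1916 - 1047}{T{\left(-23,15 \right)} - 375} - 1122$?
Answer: $- \frac{2546071}{2270} \approx -1121.6$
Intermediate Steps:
$T{\left(w,m \right)} = 5 w^{2}$ ($T{\left(w,m \right)} = 5 w w = 5 w^{2}$)
$\frac{1916 - 1047}{T{\left(-23,15 \right)} - 375} - 1122 = \frac{1916 - 1047}{5 \left(-23\right)^{2} - 375} - 1122 = \frac{869}{5 \cdot 529 - 375} - 1122 = \frac{869}{2645 - 375} - 1122 = \frac{869}{2270} - 1122 = - \frac{2546071}{2270}$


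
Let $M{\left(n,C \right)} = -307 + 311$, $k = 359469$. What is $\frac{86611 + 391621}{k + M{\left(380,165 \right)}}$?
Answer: $\frac{478232}{359473} \approx 1.3304$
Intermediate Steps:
$M{\left(n,C \right)} = 4$
$\frac{86611 + 391621}{k + M{\left(380,165 \right)}} = \frac{86611 + 391621}{359469 + 4} = \frac{478232}{359473}$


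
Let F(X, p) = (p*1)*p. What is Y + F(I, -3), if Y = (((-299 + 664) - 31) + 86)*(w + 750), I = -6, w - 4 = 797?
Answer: 651429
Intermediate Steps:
w = 801 (w = 4 + 797 = 801)
F(X, p) = p**2 (F(X, p) = p*p = p**2)
Y = 651420 (Y = (((-299 + 664) - 31) + 86)*(801 + 750) = ((365 - 31) + 86)*1551 = (334 + 86)*1551 = 420*1551 = 651420)
Y + F(I, -3) = 651420 + (-3)**2 = 651420 + 9 = 651429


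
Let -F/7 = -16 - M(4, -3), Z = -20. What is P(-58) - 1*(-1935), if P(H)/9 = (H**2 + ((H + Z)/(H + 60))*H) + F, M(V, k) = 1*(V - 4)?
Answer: 53577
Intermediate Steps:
M(V, k) = -4 + V (M(V, k) = 1*(-4 + V) = -4 + V)
F = 112 (F = -7*(-16 - (-4 + 4)) = -7*(-16 - 1*0) = -7*(-16 + 0) = -7*(-16) = 112)
P(H) = 1008 + 9*H**2 + 9*H*(-20 + H)/(60 + H) (P(H) = 9*((H**2 + ((H - 20)/(H + 60))*H) + 112) = 9*((H**2 + ((-20 + H)/(60 + H))*H) + 112) = 9*((H**2 + H*(-20 + H)/(60 + H)) + 112) = 9*(112 + H**2 + H*(-20 + H)/(60 + H)) = 1008 + 9*H**2 + 9*H*(-20 + H)/(60 + H))
P(-58) - 1*(-1935) = 9*(6720 + (-58)**3 + 61*(-58)**2 + 92*(-58))/(60 - 58) - 1*(-1935) = 9*(6720 - 195112 + 61*3364 - 5336)/2 + 1935 = 9*(1/2)*(6720 - 195112 + 205204 - 5336) + 1935 = 9*(1/2)*11476 + 1935 = 51642 + 1935 = 53577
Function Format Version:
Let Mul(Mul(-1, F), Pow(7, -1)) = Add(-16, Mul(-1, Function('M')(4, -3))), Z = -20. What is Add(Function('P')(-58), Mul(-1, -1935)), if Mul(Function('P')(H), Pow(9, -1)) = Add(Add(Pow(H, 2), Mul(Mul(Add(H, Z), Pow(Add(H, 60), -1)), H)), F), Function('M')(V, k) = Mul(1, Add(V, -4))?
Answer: 53577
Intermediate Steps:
Function('M')(V, k) = Add(-4, V) (Function('M')(V, k) = Mul(1, Add(-4, V)) = Add(-4, V))
F = 112 (F = Mul(-7, Add(-16, Mul(-1, Add(-4, 4)))) = Mul(-7, Add(-16, Mul(-1, 0))) = Mul(-7, Add(-16, 0)) = Mul(-7, -16) = 112)
Function('P')(H) = Add(1008, Mul(9, Pow(H, 2)), Mul(9, H, Pow(Add(60, H), -1), Add(-20, H))) (Function('P')(H) = Mul(9, Add(Add(Pow(H, 2), Mul(Mul(Add(H, -20), Pow(Add(H, 60), -1)), H)), 112)) = Mul(9, Add(Add(Pow(H, 2), Mul(Mul(Add(-20, H), Pow(Add(60, H), -1)), H)), 112)) = Mul(9, Add(Add(Pow(H, 2), Mul(Mul(Pow(Add(60, H), -1), Add(-20, H)), H)), 112)) = Mul(9, Add(Add(Pow(H, 2), Mul(H, Pow(Add(60, H), -1), Add(-20, H))), 112)) = Mul(9, Add(112, Pow(H, 2), Mul(H, Pow(Add(60, H), -1), Add(-20, H)))) = Add(1008, Mul(9, Pow(H, 2)), Mul(9, H, Pow(Add(60, H), -1), Add(-20, H))))
Add(Function('P')(-58), Mul(-1, -1935)) = Add(Mul(9, Pow(Add(60, -58), -1), Add(6720, Pow(-58, 3), Mul(61, Pow(-58, 2)), Mul(92, -58))), Mul(-1, -1935)) = Add(Mul(9, Pow(2, -1), Add(6720, -195112, Mul(61, 3364), -5336)), 1935) = Add(Mul(9, Rational(1, 2), Add(6720, -195112, 205204, -5336)), 1935) = Add(Mul(9, Rational(1, 2), 11476), 1935) = Add(51642, 1935) = 53577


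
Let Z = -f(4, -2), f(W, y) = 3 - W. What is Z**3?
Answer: 1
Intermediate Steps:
Z = 1 (Z = -(3 - 1*4) = -(3 - 4) = -1*(-1) = 1)
Z**3 = 1**3 = 1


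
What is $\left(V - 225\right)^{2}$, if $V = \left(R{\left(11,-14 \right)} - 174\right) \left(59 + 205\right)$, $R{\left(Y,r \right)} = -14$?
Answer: $2485720449$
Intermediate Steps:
$V = -49632$ ($V = \left(-14 - 174\right) \left(59 + 205\right) = \left(-188\right) 264 = -49632$)
$\left(V - 225\right)^{2} = \left(-49632 - 225\right)^{2} = \left(-49857\right)^{2} = 2485720449$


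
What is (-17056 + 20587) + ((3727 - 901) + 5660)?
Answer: 12017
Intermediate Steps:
(-17056 + 20587) + ((3727 - 901) + 5660) = 3531 + (2826 + 5660) = 3531 + 8486 = 12017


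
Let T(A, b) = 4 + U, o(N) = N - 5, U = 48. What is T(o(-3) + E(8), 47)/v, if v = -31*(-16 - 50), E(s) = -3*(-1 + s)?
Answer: 26/1023 ≈ 0.025415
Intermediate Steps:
E(s) = 3 - 3*s
o(N) = -5 + N
v = 2046 (v = -31*(-66) = 2046)
T(A, b) = 52 (T(A, b) = 4 + 48 = 52)
T(o(-3) + E(8), 47)/v = 52/2046 = 52*(1/2046) = 26/1023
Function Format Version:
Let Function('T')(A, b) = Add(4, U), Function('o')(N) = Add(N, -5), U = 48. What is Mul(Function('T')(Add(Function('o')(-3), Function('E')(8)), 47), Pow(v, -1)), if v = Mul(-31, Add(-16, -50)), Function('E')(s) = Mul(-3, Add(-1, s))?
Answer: Rational(26, 1023) ≈ 0.025415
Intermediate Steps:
Function('E')(s) = Add(3, Mul(-3, s))
Function('o')(N) = Add(-5, N)
v = 2046 (v = Mul(-31, -66) = 2046)
Function('T')(A, b) = 52 (Function('T')(A, b) = Add(4, 48) = 52)
Mul(Function('T')(Add(Function('o')(-3), Function('E')(8)), 47), Pow(v, -1)) = Mul(52, Pow(2046, -1)) = Mul(52, Rational(1, 2046)) = Rational(26, 1023)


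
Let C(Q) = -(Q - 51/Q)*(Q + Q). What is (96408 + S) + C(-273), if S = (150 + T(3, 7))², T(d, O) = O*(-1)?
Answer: -32099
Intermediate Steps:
T(d, O) = -O
S = 20449 (S = (150 - 1*7)² = (150 - 7)² = 143² = 20449)
C(Q) = -2*Q*(Q - 51/Q) (C(Q) = -(Q - 51/Q)*2*Q = -2*Q*(Q - 51/Q))
(96408 + S) + C(-273) = (96408 + 20449) + (102 - 2*(-273)²) = 116857 + (102 - 2*74529) = 116857 + (102 - 149058) = 116857 - 148956 = -32099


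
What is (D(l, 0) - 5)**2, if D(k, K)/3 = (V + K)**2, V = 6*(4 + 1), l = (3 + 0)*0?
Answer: 7263025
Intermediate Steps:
l = 0 (l = 3*0 = 0)
V = 30 (V = 6*5 = 30)
D(k, K) = 3*(30 + K)**2
(D(l, 0) - 5)**2 = (3*(30 + 0)**2 - 5)**2 = (3*30**2 - 5)**2 = (3*900 - 5)**2 = (2700 - 5)**2 = 2695**2 = 7263025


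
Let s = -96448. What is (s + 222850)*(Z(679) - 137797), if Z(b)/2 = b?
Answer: -17246162478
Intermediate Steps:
Z(b) = 2*b
(s + 222850)*(Z(679) - 137797) = (-96448 + 222850)*(2*679 - 137797) = 126402*(1358 - 137797) = 126402*(-136439) = -17246162478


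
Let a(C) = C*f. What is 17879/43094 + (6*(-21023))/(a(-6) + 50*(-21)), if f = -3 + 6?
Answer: 227286906/1917683 ≈ 118.52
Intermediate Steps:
f = 3
a(C) = 3*C (a(C) = C*3 = 3*C)
17879/43094 + (6*(-21023))/(a(-6) + 50*(-21)) = 17879/43094 + (6*(-21023))/(3*(-6) + 50*(-21)) = 17879*(1/43094) - 126138/(-18 - 1050) = 17879/43094 - 126138/(-1068) = 17879/43094 - 126138*(-1/1068) = 17879/43094 + 21023/178 = 227286906/1917683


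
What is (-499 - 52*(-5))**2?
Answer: 57121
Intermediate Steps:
(-499 - 52*(-5))**2 = (-499 + 260)**2 = (-239)**2 = 57121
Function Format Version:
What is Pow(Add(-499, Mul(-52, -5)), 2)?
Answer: 57121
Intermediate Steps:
Pow(Add(-499, Mul(-52, -5)), 2) = Pow(Add(-499, 260), 2) = Pow(-239, 2) = 57121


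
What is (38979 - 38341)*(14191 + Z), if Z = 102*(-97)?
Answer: 2741486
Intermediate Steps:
Z = -9894
(38979 - 38341)*(14191 + Z) = (38979 - 38341)*(14191 - 9894) = 638*4297 = 2741486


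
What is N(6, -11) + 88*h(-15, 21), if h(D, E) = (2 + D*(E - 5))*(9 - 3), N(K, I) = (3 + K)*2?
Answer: -125646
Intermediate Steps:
N(K, I) = 6 + 2*K
h(D, E) = 12 + 6*D*(-5 + E) (h(D, E) = (2 + D*(-5 + E))*6 = 12 + 6*D*(-5 + E))
N(6, -11) + 88*h(-15, 21) = (6 + 2*6) + 88*(12 - 30*(-15) + 6*(-15)*21) = (6 + 12) + 88*(12 + 450 - 1890) = 18 + 88*(-1428) = 18 - 125664 = -125646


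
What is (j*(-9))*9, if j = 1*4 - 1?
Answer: -243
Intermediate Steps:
j = 3 (j = 4 - 1 = 3)
(j*(-9))*9 = (3*(-9))*9 = -27*9 = -243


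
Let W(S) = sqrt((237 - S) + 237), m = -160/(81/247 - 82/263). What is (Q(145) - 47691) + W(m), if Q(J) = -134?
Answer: -47825 + sqrt(11424644314)/1049 ≈ -47723.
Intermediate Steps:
m = -10393760/1049 (m = -160/(81*(1/247) - 82*1/263) = -160/(81/247 - 82/263) = -160/1049/64961 = -160*64961/1049 = -10393760/1049 ≈ -9908.3)
W(S) = sqrt(474 - S)
(Q(145) - 47691) + W(m) = (-134 - 47691) + sqrt(474 - 1*(-10393760/1049)) = -47825 + sqrt(474 + 10393760/1049) = -47825 + sqrt(10890986/1049) = -47825 + sqrt(11424644314)/1049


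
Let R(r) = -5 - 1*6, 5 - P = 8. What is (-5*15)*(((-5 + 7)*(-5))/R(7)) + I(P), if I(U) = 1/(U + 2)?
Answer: -761/11 ≈ -69.182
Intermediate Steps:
P = -3 (P = 5 - 1*8 = 5 - 8 = -3)
I(U) = 1/(2 + U)
R(r) = -11 (R(r) = -5 - 6 = -11)
(-5*15)*(((-5 + 7)*(-5))/R(7)) + I(P) = (-5*15)*(((-5 + 7)*(-5))/(-11)) + 1/(2 - 3) = -75*2*(-5)*(-1)/11 + 1/(-1) = -(-750)*(-1)/11 - 1 = -75*10/11 - 1 = -750/11 - 1 = -761/11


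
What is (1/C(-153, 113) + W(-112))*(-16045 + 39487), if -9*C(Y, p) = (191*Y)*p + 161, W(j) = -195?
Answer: -7547121437121/1651019 ≈ -4.5712e+6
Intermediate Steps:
C(Y, p) = -161/9 - 191*Y*p/9 (C(Y, p) = -((191*Y)*p + 161)/9 = -(191*Y*p + 161)/9 = -(161 + 191*Y*p)/9 = -161/9 - 191*Y*p/9)
(1/C(-153, 113) + W(-112))*(-16045 + 39487) = (1/(-161/9 - 191/9*(-153)*113) - 195)*(-16045 + 39487) = (1/(-161/9 + 366911) - 195)*23442 = (1/(3302038/9) - 195)*23442 = (9/3302038 - 195)*23442 = -643897401/3302038*23442 = -7547121437121/1651019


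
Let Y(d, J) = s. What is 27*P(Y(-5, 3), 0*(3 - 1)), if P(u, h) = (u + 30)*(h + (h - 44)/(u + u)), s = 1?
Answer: -18414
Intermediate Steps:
Y(d, J) = 1
P(u, h) = (30 + u)*(h + (-44 + h)/(2*u)) (P(u, h) = (30 + u)*(h + (-44 + h)/((2*u))) = (30 + u)*(h + (-44 + h)*(1/(2*u))) = (30 + u)*(h + (-44 + h)/(2*u)))
27*P(Y(-5, 3), 0*(3 - 1)) = 27*(-22 - 660/1 + 61*(0*(3 - 1))/2 + (0*(3 - 1))*1 + 15*(0*(3 - 1))/1) = 27*(-22 - 660*1 + 61*(0*2)/2 + (0*2)*1 + 15*(0*2)*1) = 27*(-22 - 660 + (61/2)*0 + 0*1 + 15*0*1) = 27*(-22 - 660 + 0 + 0 + 0) = 27*(-682) = -18414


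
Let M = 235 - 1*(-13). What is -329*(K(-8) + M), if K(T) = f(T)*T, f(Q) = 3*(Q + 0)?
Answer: -144760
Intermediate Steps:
f(Q) = 3*Q
M = 248 (M = 235 + 13 = 248)
K(T) = 3*T² (K(T) = (3*T)*T = 3*T²)
-329*(K(-8) + M) = -329*(3*(-8)² + 248) = -329*(3*64 + 248) = -329*(192 + 248) = -329*440 = -144760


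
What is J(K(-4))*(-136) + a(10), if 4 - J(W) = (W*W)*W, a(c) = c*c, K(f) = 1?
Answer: -308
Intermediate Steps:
a(c) = c**2
J(W) = 4 - W**3 (J(W) = 4 - W*W*W = 4 - W**2*W = 4 - W**3)
J(K(-4))*(-136) + a(10) = (4 - 1*1**3)*(-136) + 10**2 = (4 - 1*1)*(-136) + 100 = (4 - 1)*(-136) + 100 = 3*(-136) + 100 = -408 + 100 = -308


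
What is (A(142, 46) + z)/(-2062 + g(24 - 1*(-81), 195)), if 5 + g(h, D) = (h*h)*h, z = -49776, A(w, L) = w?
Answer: -24817/577779 ≈ -0.042952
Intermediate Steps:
g(h, D) = -5 + h**3 (g(h, D) = -5 + (h*h)*h = -5 + h**2*h = -5 + h**3)
(A(142, 46) + z)/(-2062 + g(24 - 1*(-81), 195)) = (142 - 49776)/(-2062 + (-5 + (24 - 1*(-81))**3)) = -49634/(-2062 + (-5 + (24 + 81)**3)) = -49634/(-2062 + (-5 + 105**3)) = -49634/(-2062 + (-5 + 1157625)) = -49634/(-2062 + 1157620) = -49634/1155558 = -49634*1/1155558 = -24817/577779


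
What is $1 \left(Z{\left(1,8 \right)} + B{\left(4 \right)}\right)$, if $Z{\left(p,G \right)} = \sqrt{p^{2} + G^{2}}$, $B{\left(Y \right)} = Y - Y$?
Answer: $\sqrt{65} \approx 8.0623$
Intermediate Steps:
$B{\left(Y \right)} = 0$
$Z{\left(p,G \right)} = \sqrt{G^{2} + p^{2}}$
$1 \left(Z{\left(1,8 \right)} + B{\left(4 \right)}\right) = 1 \left(\sqrt{8^{2} + 1^{2}} + 0\right) = 1 \left(\sqrt{64 + 1} + 0\right) = 1 \left(\sqrt{65} + 0\right) = 1 \sqrt{65} = \sqrt{65}$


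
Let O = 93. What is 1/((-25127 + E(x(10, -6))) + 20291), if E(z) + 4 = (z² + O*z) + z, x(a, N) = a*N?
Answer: -1/6880 ≈ -0.00014535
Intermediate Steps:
x(a, N) = N*a
E(z) = -4 + z² + 94*z (E(z) = -4 + ((z² + 93*z) + z) = -4 + (z² + 94*z) = -4 + z² + 94*z)
1/((-25127 + E(x(10, -6))) + 20291) = 1/((-25127 + (-4 + (-6*10)² + 94*(-6*10))) + 20291) = 1/((-25127 + (-4 + (-60)² + 94*(-60))) + 20291) = 1/((-25127 + (-4 + 3600 - 5640)) + 20291) = 1/((-25127 - 2044) + 20291) = 1/(-27171 + 20291) = 1/(-6880) = -1/6880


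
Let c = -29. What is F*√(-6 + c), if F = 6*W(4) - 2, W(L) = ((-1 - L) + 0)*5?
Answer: -152*I*√35 ≈ -899.24*I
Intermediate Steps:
W(L) = -5 - 5*L (W(L) = (-1 - L)*5 = -5 - 5*L)
F = -152 (F = 6*(-5 - 5*4) - 2 = 6*(-5 - 20) - 2 = 6*(-25) - 2 = -150 - 2 = -152)
F*√(-6 + c) = -152*√(-6 - 29) = -152*I*√35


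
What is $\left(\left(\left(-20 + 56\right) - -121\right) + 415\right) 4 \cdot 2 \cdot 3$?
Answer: $13728$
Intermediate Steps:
$\left(\left(\left(-20 + 56\right) - -121\right) + 415\right) 4 \cdot 2 \cdot 3 = \left(\left(36 + 121\right) + 415\right) 8 \cdot 3 = \left(157 + 415\right) 24 = 572 \cdot 24 = 13728$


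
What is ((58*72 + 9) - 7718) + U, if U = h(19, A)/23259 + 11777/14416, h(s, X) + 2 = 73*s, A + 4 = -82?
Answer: -1184327174149/335301744 ≈ -3532.1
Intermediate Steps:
A = -86 (A = -4 - 82 = -86)
h(s, X) = -2 + 73*s
U = 293887403/335301744 (U = (-2 + 73*19)/23259 + 11777/14416 = (-2 + 1387)*(1/23259) + 11777*(1/14416) = 1385*(1/23259) + 11777/14416 = 1385/23259 + 11777/14416 = 293887403/335301744 ≈ 0.87649)
((58*72 + 9) - 7718) + U = ((58*72 + 9) - 7718) + 293887403/335301744 = ((4176 + 9) - 7718) + 293887403/335301744 = (4185 - 7718) + 293887403/335301744 = -3533 + 293887403/335301744 = -1184327174149/335301744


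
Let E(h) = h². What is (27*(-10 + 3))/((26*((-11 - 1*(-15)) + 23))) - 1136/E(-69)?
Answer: -62863/123786 ≈ -0.50784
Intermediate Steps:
(27*(-10 + 3))/((26*((-11 - 1*(-15)) + 23))) - 1136/E(-69) = (27*(-10 + 3))/((26*((-11 - 1*(-15)) + 23))) - 1136/((-69)²) = (27*(-7))/((26*((-11 + 15) + 23))) - 1136/4761 = -189*1/(26*(4 + 23)) - 1136*1/4761 = -189/(26*27) - 1136/4761 = -189/702 - 1136/4761 = -189*1/702 - 1136/4761 = -7/26 - 1136/4761 = -62863/123786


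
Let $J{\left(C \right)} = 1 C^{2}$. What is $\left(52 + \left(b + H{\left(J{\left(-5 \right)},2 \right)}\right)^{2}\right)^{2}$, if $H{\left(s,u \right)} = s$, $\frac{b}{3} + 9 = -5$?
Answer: $116281$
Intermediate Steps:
$b = -42$ ($b = -27 + 3 \left(-5\right) = -27 - 15 = -42$)
$J{\left(C \right)} = C^{2}$
$\left(52 + \left(b + H{\left(J{\left(-5 \right)},2 \right)}\right)^{2}\right)^{2} = \left(52 + \left(-42 + \left(-5\right)^{2}\right)^{2}\right)^{2} = \left(52 + \left(-42 + 25\right)^{2}\right)^{2} = \left(52 + \left(-17\right)^{2}\right)^{2} = \left(52 + 289\right)^{2} = 341^{2} = 116281$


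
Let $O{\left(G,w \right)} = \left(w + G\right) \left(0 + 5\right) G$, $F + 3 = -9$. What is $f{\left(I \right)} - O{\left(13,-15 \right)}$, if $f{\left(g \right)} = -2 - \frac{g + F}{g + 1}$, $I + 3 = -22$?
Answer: $\frac{3035}{24} \approx 126.46$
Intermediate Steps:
$F = -12$ ($F = -3 - 9 = -12$)
$I = -25$ ($I = -3 - 22 = -25$)
$O{\left(G,w \right)} = G \left(5 G + 5 w\right)$ ($O{\left(G,w \right)} = \left(G + w\right) 5 G = \left(5 G + 5 w\right) G = G \left(5 G + 5 w\right)$)
$f{\left(g \right)} = -2 - \frac{-12 + g}{1 + g}$ ($f{\left(g \right)} = -2 - \frac{g - 12}{g + 1} = -2 - \frac{-12 + g}{1 + g}$)
$f{\left(I \right)} - O{\left(13,-15 \right)} = \frac{10 - -75}{1 - 25} - 5 \cdot 13 \left(13 - 15\right) = \frac{10 + 75}{-24} - 5 \cdot 13 \left(-2\right) = \left(- \frac{1}{24}\right) 85 - -130 = - \frac{85}{24} + 130 = \frac{3035}{24}$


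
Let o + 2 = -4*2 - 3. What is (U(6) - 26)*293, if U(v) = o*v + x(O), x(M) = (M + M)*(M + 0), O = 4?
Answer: -21096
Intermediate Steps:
x(M) = 2*M² (x(M) = (2*M)*M = 2*M²)
o = -13 (o = -2 + (-4*2 - 3) = -2 + (-8 - 3) = -2 - 11 = -13)
U(v) = 32 - 13*v (U(v) = -13*v + 2*4² = -13*v + 2*16 = -13*v + 32 = 32 - 13*v)
(U(6) - 26)*293 = ((32 - 13*6) - 26)*293 = ((32 - 78) - 26)*293 = (-46 - 26)*293 = -72*293 = -21096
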